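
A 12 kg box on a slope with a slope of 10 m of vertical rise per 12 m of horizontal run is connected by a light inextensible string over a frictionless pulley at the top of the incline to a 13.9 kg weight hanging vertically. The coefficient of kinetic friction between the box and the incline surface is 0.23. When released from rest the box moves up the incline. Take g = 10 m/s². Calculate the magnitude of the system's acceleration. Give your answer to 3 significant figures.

1.58 m/s²

For the box on the incline: the weight component along the slope is m₁g sin 39.81° = 12 × 10 × 0.6402 = 76.824 N and the normal force is N = m₁g cos 39.81° = 92.187 N.
Kinetic friction opposes the box's motion up the incline: f = μN = 0.23 × 92.187 = 21.203 N acting down the slope.
Newton's second law for the box (up-slope positive): T − 76.824 − 21.203 = 12 a. For the hanging weight (downward positive): 13.9 × 10 − T = 13.9 a.
Adding the two equations eliminates T: 40.973 = 25.9 a, so a = 1.5820 m/s².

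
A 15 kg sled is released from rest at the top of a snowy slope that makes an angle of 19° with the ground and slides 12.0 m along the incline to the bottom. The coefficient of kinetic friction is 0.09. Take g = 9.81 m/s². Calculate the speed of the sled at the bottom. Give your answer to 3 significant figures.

7.52 m/s

The weight component along the incline is mg sin 19° = 47.907 N and the normal force is N = mg cos 19° = 139.133 N.
Friction up the slope is f = μN = 0.09 × 139.133 = 12.522 N, so the net downslope force is 47.907 − 12.522 = 35.385 N and a = 35.385 / 15 = 2.3590 m/s².
Starting from rest over a distance of 12.0 m, v² = 2aL = 2 × 2.3590 × 12.0 = 56.6160, so v = 7.5244 m/s.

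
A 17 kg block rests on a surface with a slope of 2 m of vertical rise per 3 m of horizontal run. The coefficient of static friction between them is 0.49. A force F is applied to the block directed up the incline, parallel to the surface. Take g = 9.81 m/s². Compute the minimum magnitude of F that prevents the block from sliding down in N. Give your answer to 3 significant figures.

The normal force is N = mg cos 33.69° = 138.761 N. With F at its minimum the block is on the verge of sliding down, so static friction is at its maximum μ_s N = 0.49 × 138.761 = 67.993 N and acts up the slope.
Equilibrium along the incline: F + μ_s N = mg sin 33.69°, so F = 92.507 − 67.993 = 24.514 N.

24.5 N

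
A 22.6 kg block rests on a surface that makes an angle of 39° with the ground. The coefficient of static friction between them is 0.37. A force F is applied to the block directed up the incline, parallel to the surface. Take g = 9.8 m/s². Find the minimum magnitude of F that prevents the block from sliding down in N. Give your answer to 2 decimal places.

75.70 N

The normal force is N = mg cos 39° = 172.122 N. With F at its minimum the block is on the verge of sliding down, so static friction is at its maximum μ_s N = 0.37 × 172.122 = 63.685 N and acts up the slope.
Equilibrium along the incline: F + μ_s N = mg sin 39°, so F = 139.382 − 63.685 = 75.697 N.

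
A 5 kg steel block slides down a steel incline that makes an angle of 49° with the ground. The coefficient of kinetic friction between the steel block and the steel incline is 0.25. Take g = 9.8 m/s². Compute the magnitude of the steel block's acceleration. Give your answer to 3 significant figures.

5.79 m/s²

Resolving the weight along the incline: the component pulling the steel block down the slope is mg sin 49° = 5 × 9.8 × 0.7547 = 36.980 N, and the normal force is N = mg cos 49° = 5 × 9.8 × 0.6561 = 32.149 N.
Kinetic friction acts up the slope with magnitude f = μN = 0.25 × 32.149 = 8.037 N.
Net force along the incline is 36.980 − 8.037 = 28.943 N, so a = 28.943 / 5 = 5.7886 m/s².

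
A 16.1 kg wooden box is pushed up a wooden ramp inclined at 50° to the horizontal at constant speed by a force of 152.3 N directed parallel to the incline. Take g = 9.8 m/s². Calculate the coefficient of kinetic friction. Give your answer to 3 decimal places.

0.310

At constant speed ΣF = 0 along the incline. The applied 152.3 N acts up the slope; the weight component mg sin 50° = 120.866 N and kinetic friction μN both act down the slope.
So 152.3 = 120.866 + μ × 101.419, giving μ = (152.3 − 120.866) / 101.419 = 0.3099.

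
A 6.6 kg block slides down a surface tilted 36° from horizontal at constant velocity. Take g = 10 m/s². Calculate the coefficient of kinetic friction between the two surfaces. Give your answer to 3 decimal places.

At constant velocity the net force along the incline is zero: mg sin 36° = μ mg cos 36°.
So μ = tan 36° = 0.5878 / 0.8090 = 0.7266.

0.727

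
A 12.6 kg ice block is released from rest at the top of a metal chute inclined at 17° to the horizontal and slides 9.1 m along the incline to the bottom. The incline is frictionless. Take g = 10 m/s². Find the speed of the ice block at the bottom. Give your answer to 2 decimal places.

7.29 m/s

The weight component along the incline is mg sin 17° = 36.839 N and the normal force is N = mg cos 17° = 120.494 N.
With no friction, a = g sin 17° = 2.9237 m/s².
Starting from rest over a distance of 9.1 m, v² = 2aL = 2 × 2.9237 × 9.1 = 53.2113, so v = 7.2946 m/s.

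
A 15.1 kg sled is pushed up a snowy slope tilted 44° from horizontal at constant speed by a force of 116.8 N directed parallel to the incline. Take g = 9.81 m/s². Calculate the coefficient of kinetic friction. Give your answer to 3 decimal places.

0.130

At constant speed ΣF = 0 along the incline. The applied 116.8 N acts up the slope; the weight component mg sin 44° = 102.900 N and kinetic friction μN both act down the slope.
So 116.8 = 102.900 + μ × 106.557, giving μ = (116.8 − 102.900) / 106.557 = 0.1304.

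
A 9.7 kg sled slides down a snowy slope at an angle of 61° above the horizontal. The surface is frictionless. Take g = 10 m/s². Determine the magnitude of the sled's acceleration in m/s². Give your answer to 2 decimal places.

8.75 m/s²

Resolving the weight along the incline: the component pulling the sled down the slope is mg sin 61° = 9.7 × 10 × 0.8746 = 84.836 N, and the normal force is N = mg cos 61° = 9.7 × 10 × 0.4848 = 47.026 N.
With no friction the net force along the incline is 84.836 N, so a = g sin 61° = 84.836 / 9.7 = 8.7460 m/s².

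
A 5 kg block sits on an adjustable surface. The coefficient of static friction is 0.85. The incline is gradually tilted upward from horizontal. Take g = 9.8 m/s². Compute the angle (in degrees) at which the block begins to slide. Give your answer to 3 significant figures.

40.4°

At the threshold of sliding, static friction is at its maximum μ_s N and exactly balances the weight component along the incline: mg sin θ = μ_s mg cos θ.
Hence tan θ = μ_s = 0.85, so θ = arctan(0.85) = 40.3645°.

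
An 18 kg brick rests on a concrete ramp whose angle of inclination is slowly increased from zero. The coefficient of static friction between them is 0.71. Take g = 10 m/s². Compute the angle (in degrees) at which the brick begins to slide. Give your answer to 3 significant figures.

At the threshold of sliding, static friction is at its maximum μ_s N and exactly balances the weight component along the incline: mg sin θ = μ_s mg cos θ.
Hence tan θ = μ_s = 0.71, so θ = arctan(0.71) = 35.3748°.

35.4°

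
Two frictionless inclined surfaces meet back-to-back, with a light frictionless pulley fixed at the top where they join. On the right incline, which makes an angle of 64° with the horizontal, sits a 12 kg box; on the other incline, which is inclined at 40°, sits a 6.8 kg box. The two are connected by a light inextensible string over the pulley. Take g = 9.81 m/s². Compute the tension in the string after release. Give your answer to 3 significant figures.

Resolve each weight along its own incline: the 12 kg mass has component 12 × 9.81 × sin 64° = 105.806 N down its slope, and the 6.8 kg mass has 6.8 × 9.81 × sin 40° = 42.879 N down its slope.
The 12 kg side's 105.806 N exceeds the other side's 42.879 N, so that mass slides down and the 6.8 kg mass slides up. Taking that direction as positive, Newton's second law for the whole system gives 105.806 − 42.879 = (12 + 6.8) a, so a = 62.927 / 18.8 = 3.3472 m/s².
For the 6.8 kg mass (up-slope positive): T − 42.879 = 6.8 × 3.3472, so T = 65.640 N.

65.6 N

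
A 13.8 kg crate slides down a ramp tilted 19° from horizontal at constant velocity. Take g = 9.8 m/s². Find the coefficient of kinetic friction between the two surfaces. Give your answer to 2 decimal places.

0.34

At constant velocity the net force along the incline is zero: mg sin 19° = μ mg cos 19°.
So μ = tan 19° = 0.3256 / 0.9455 = 0.3444.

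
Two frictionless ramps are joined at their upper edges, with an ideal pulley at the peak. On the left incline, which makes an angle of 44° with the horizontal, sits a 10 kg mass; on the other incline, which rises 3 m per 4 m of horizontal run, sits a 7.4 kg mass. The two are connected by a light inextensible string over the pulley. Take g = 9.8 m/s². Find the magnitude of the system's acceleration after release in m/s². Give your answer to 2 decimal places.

Resolve each weight along its own incline: the 10 kg mass has component 10 × 9.8 × sin 44° = 68.077 N down its slope, and the 7.4 kg mass has 7.4 × 9.8 × sin 36.87° = 43.512 N down its slope.
The 10 kg side's 68.077 N exceeds the other side's 43.512 N, so that mass slides down and the 7.4 kg mass slides up. Taking that direction as positive, Newton's second law for the whole system gives 68.077 − 43.512 = (10 + 7.4) a, so a = 24.565 / 17.4 = 1.4118 m/s².

1.41 m/s²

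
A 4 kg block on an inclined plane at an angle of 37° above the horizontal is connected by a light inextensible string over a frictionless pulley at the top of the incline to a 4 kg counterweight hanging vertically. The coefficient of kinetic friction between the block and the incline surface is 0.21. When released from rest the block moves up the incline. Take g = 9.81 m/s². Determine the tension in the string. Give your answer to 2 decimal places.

34.72 N

For the block on the incline: the weight component along the slope is m₁g sin 37° = 4 × 9.81 × 0.6018 = 23.615 N and the normal force is N = m₁g cos 37° = 31.338 N.
Kinetic friction opposes the block's motion up the incline: f = μN = 0.21 × 31.338 = 6.581 N acting down the slope.
Newton's second law for the block (up-slope positive): T − 23.615 − 6.581 = 4 a. For the hanging counterweight (downward positive): 4 × 9.81 − T = 4 a.
Adding the two equations eliminates T: 9.044 = 8 a, so a = 1.1305 m/s².
Then from the hanging counterweight's equation, T = 4 × (9.81 − 1.1305) = 34.718 N.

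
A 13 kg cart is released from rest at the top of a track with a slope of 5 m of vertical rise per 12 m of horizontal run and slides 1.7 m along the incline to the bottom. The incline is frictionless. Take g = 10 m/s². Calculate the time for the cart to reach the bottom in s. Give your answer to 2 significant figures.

The weight component along the incline is mg sin 22.62° = 50.000 N and the normal force is N = mg cos 22.62° = 120.000 N.
With no friction, a = g sin 22.62° = 3.8462 m/s².
Starting from rest, L = ½at², so t = √(2L/a) = √(2 × 1.7 / 3.8462) = 0.9402 s.

0.94 s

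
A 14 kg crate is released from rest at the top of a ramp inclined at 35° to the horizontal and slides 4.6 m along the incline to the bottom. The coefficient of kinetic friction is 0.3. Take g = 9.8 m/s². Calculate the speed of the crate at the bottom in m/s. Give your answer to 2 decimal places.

5.44 m/s

The weight component along the incline is mg sin 35° = 78.695 N and the normal force is N = mg cos 35° = 112.388 N.
Friction up the slope is f = μN = 0.3 × 112.388 = 33.716 N, so the net downslope force is 78.695 − 33.716 = 44.979 N and a = 44.979 / 14 = 3.2128 m/s².
Starting from rest over a distance of 4.6 m, v² = 2aL = 2 × 3.2128 × 4.6 = 29.5578, so v = 5.4367 m/s.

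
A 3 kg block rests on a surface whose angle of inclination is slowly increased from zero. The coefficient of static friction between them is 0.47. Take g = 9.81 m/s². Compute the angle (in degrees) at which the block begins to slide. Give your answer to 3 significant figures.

25.2°

At the threshold of sliding, static friction is at its maximum μ_s N and exactly balances the weight component along the incline: mg sin θ = μ_s mg cos θ.
Hence tan θ = μ_s = 0.47, so θ = arctan(0.47) = 25.1735°.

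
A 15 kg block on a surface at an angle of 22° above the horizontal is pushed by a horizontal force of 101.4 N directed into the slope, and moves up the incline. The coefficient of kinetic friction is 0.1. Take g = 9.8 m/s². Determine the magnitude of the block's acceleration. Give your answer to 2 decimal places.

1.43 m/s²

The horizontal push has components F cos 22° = 101.4 × 0.9272 = 94.018 N up the incline and F sin 22° = 101.4 × 0.3746 = 37.984 N pressing into the surface.
The normal force is therefore N = mg cos 22° + F sin 22° = 136.298 + 37.984 = 174.282 N, and kinetic friction down the slope is μN = 0.1 × 174.282 = 17.428 N.
Along the incline: F cos 22° − mg sin 22° − μN = ma, so 94.018 − 55.066 − 17.428 = 15 a, giving a = 1.4349 m/s².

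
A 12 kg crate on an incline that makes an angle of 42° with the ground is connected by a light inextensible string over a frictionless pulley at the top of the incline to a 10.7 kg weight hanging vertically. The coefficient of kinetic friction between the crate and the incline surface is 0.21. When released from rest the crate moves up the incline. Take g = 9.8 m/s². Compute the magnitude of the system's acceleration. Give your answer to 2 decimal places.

0.34 m/s²

For the crate on the incline: the weight component along the slope is m₁g sin 42° = 12 × 9.8 × 0.6691 = 78.686 N and the normal force is N = m₁g cos 42° = 87.394 N.
Kinetic friction opposes the crate's motion up the incline: f = μN = 0.21 × 87.394 = 18.353 N acting down the slope.
Newton's second law for the crate (up-slope positive): T − 78.686 − 18.353 = 12 a. For the hanging weight (downward positive): 10.7 × 9.8 − T = 10.7 a.
Adding the two equations eliminates T: 7.821 = 22.7 a, so a = 0.3445 m/s².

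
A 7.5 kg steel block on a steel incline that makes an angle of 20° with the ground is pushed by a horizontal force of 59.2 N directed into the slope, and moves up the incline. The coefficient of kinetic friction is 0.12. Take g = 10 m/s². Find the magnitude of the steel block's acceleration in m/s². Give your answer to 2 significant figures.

2.5 m/s²

The horizontal push has components F cos 20° = 59.2 × 0.9397 = 55.630 N up the incline and F sin 20° = 59.2 × 0.3420 = 20.246 N pressing into the surface.
The normal force is therefore N = mg cos 20° + F sin 20° = 70.477 + 20.246 = 90.723 N, and kinetic friction down the slope is μN = 0.12 × 90.723 = 10.887 N.
Along the incline: F cos 20° − mg sin 20° − μN = ma, so 55.630 − 25.650 − 10.887 = 7.5 a, giving a = 2.5457 m/s².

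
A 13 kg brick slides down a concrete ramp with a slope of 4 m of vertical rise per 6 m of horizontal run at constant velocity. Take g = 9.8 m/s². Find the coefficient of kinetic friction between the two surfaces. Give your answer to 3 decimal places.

0.667

At constant velocity the net force along the incline is zero: mg sin 33.69° = μ mg cos 33.69°.
So μ = tan 33.69° = 0.5547 / 0.8321 = 0.6666.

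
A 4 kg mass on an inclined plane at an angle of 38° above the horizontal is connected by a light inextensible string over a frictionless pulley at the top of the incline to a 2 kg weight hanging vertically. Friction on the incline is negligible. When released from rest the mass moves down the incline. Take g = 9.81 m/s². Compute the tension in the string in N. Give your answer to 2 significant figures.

For the mass on the incline: the weight component along the slope is m₁g sin 38° = 4 × 9.81 × 0.6157 = 24.160 N and the normal force is N = m₁g cos 38° = 30.922 N.
Newton's second law for the mass (down-slope positive): 24.160 − T = 4 a. For the hanging weight (upward positive): T − 2 × 9.81 = 2 a.
Adding the two equations eliminates T: 4.540 = 6 a, so a = 0.7567 m/s².
Then from the hanging weight's equation, T = 2 × (9.81 + 0.7567) = 21.133 N.

21 N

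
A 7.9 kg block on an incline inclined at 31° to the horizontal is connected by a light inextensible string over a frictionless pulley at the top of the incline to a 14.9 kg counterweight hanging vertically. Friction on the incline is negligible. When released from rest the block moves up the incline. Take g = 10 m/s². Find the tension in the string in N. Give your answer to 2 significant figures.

For the block on the incline: the weight component along the slope is m₁g sin 31° = 7.9 × 10 × 0.5150 = 40.685 N and the normal force is N = m₁g cos 31° = 67.716 N.
Newton's second law for the block (up-slope positive): T − 40.685 = 7.9 a. For the hanging counterweight (downward positive): 14.9 × 10 − T = 14.9 a.
Adding the two equations eliminates T: 108.315 = 22.8 a, so a = 4.7507 m/s².
Then from the hanging counterweight's equation, T = 14.9 × (10 − 4.7507) = 78.215 N.

78 N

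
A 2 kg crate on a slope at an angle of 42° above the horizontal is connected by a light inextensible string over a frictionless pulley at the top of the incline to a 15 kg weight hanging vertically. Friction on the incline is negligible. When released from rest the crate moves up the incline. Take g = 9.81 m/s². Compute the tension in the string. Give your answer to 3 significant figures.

28.9 N

For the crate on the incline: the weight component along the slope is m₁g sin 42° = 2 × 9.81 × 0.6691 = 13.128 N and the normal force is N = m₁g cos 42° = 14.581 N.
Newton's second law for the crate (up-slope positive): T − 13.128 = 2 a. For the hanging weight (downward positive): 15 × 9.81 − T = 15 a.
Adding the two equations eliminates T: 134.022 = 17 a, so a = 7.8836 m/s².
Then from the hanging weight's equation, T = 15 × (9.81 − 7.8836) = 28.896 N.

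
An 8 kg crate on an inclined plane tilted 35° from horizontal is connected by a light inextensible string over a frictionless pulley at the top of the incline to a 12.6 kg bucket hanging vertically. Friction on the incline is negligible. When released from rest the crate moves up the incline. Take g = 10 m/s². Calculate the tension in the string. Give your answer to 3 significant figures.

77.0 N

For the crate on the incline: the weight component along the slope is m₁g sin 35° = 8 × 10 × 0.5736 = 45.888 N and the normal force is N = m₁g cos 35° = 65.532 N.
Newton's second law for the crate (up-slope positive): T − 45.888 = 8 a. For the hanging bucket (downward positive): 12.6 × 10 − T = 12.6 a.
Adding the two equations eliminates T: 80.112 = 20.6 a, so a = 3.8889 m/s².
Then from the hanging bucket's equation, T = 12.6 × (10 − 3.8889) = 77.000 N.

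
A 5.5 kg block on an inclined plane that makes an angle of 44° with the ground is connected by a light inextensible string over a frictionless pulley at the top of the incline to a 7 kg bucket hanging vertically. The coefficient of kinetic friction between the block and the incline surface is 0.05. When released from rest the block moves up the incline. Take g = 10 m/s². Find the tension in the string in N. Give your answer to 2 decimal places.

For the block on the incline: the weight component along the slope is m₁g sin 44° = 5.5 × 10 × 0.6947 = 38.209 N and the normal force is N = m₁g cos 44° = 39.564 N.
Kinetic friction opposes the block's motion up the incline: f = μN = 0.05 × 39.564 = 1.978 N acting down the slope.
Newton's second law for the block (up-slope positive): T − 38.209 − 1.978 = 5.5 a. For the hanging bucket (downward positive): 7 × 10 − T = 7 a.
Adding the two equations eliminates T: 29.813 = 12.5 a, so a = 2.3850 m/s².
Then from the hanging bucket's equation, T = 7 × (10 − 2.3850) = 53.305 N.

53.30 N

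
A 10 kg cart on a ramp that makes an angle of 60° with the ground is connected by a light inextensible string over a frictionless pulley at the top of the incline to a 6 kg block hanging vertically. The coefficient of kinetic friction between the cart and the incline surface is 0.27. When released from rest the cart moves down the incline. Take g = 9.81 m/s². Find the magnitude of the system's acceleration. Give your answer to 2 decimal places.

0.80 m/s²

For the cart on the incline: the weight component along the slope is m₁g sin 60° = 10 × 9.81 × 0.8660 = 84.955 N and the normal force is N = m₁g cos 60° = 49.050 N.
Kinetic friction opposes the cart's motion down the incline: f = μN = 0.27 × 49.050 = 13.244 N acting up the slope.
Newton's second law for the cart (down-slope positive): 84.955 − 13.244 − T = 10 a. For the hanging block (upward positive): T − 6 × 9.81 = 6 a.
Adding the two equations eliminates T: 12.851 = 16 a, so a = 0.8032 m/s².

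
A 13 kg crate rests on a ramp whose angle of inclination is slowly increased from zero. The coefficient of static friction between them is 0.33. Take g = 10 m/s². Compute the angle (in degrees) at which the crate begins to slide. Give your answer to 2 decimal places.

18.26°

At the threshold of sliding, static friction is at its maximum μ_s N and exactly balances the weight component along the incline: mg sin θ = μ_s mg cos θ.
Hence tan θ = μ_s = 0.33, so θ = arctan(0.33) = 18.2629°.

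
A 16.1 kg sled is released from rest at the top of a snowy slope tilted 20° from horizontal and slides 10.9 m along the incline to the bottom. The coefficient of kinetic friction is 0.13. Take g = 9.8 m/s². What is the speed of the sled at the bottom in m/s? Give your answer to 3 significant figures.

6.85 m/s

The weight component along the incline is mg sin 20° = 53.964 N and the normal force is N = mg cos 20° = 148.265 N.
Friction up the slope is f = μN = 0.13 × 148.265 = 19.274 N, so the net downslope force is 53.964 − 19.274 = 34.690 N and a = 34.690 / 16.1 = 2.1547 m/s².
Starting from rest over a distance of 10.9 m, v² = 2aL = 2 × 2.1547 × 10.9 = 46.9725, so v = 6.8536 m/s.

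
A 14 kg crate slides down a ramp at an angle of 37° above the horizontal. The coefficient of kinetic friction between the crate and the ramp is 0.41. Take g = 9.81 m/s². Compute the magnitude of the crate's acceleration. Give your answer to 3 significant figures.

Resolving the weight along the incline: the component pulling the crate down the slope is mg sin 37° = 14 × 9.81 × 0.6018 = 82.651 N, and the normal force is N = mg cos 37° = 14 × 9.81 × 0.7986 = 109.680 N.
Kinetic friction acts up the slope with magnitude f = μN = 0.41 × 109.680 = 44.969 N.
Net force along the incline is 82.651 − 44.969 = 37.682 N, so a = 37.682 / 14 = 2.6916 m/s².

2.69 m/s²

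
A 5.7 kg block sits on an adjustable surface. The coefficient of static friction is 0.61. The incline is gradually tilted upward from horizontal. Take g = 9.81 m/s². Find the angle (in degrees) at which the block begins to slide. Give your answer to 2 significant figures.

31°

At the threshold of sliding, static friction is at its maximum μ_s N and exactly balances the weight component along the incline: mg sin θ = μ_s mg cos θ.
Hence tan θ = μ_s = 0.61, so θ = arctan(0.61) = 31.3832°.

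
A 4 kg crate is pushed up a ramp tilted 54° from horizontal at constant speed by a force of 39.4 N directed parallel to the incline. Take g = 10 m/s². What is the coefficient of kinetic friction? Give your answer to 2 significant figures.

At constant speed ΣF = 0 along the incline. The applied 39.4 N acts up the slope; the weight component mg sin 54° = 32.361 N and kinetic friction μN both act down the slope.
So 39.4 = 32.361 + μ × 23.511, giving μ = (39.4 − 32.361) / 23.511 = 0.2994.

0.30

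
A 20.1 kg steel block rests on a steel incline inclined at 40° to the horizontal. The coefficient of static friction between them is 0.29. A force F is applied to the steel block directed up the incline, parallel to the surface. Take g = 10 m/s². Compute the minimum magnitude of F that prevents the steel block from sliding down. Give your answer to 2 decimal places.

The normal force is N = mg cos 40° = 153.975 N. With F at its minimum the steel block is on the verge of sliding down, so static friction is at its maximum μ_s N = 0.29 × 153.975 = 44.653 N and acts up the slope.
Equilibrium along the incline: F + μ_s N = mg sin 40°, so F = 129.200 − 44.653 = 84.547 N.

84.55 N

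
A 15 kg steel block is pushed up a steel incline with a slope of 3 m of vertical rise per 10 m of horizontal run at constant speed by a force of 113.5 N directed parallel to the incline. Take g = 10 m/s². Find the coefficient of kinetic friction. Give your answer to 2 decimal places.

0.49

At constant speed ΣF = 0 along the incline. The applied 113.5 N acts up the slope; the weight component mg sin 16.70° = 43.102 N and kinetic friction μN both act down the slope.
So 113.5 = 43.102 + μ × 143.674, giving μ = (113.5 − 43.102) / 143.674 = 0.4900.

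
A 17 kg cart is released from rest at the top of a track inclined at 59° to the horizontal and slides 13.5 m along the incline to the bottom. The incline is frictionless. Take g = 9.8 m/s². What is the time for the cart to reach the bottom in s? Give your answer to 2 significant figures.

The weight component along the incline is mg sin 59° = 142.804 N and the normal force is N = mg cos 59° = 85.805 N.
With no friction, a = g sin 59° = 8.4002 m/s².
Starting from rest, L = ½at², so t = √(2L/a) = √(2 × 13.5 / 8.4002) = 1.7928 s.

1.8 s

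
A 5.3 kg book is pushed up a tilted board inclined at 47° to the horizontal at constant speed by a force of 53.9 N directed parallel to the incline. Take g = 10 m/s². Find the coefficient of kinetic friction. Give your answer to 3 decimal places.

At constant speed ΣF = 0 along the incline. The applied 53.9 N acts up the slope; the weight component mg sin 47° = 38.762 N and kinetic friction μN both act down the slope.
So 53.9 = 38.762 + μ × 36.146, giving μ = (53.9 − 38.762) / 36.146 = 0.4188.

0.419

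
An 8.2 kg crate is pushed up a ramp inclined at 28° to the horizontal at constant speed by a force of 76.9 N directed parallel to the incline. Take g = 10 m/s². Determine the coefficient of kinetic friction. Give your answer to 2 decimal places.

0.53

At constant speed ΣF = 0 along the incline. The applied 76.9 N acts up the slope; the weight component mg sin 28° = 38.497 N and kinetic friction μN both act down the slope.
So 76.9 = 38.497 + μ × 72.402, giving μ = (76.9 − 38.497) / 72.402 = 0.5304.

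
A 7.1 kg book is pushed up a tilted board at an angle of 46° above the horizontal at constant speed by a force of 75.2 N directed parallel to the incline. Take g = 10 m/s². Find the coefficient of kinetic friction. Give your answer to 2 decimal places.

0.49

At constant speed ΣF = 0 along the incline. The applied 75.2 N acts up the slope; the weight component mg sin 46° = 51.073 N and kinetic friction μN both act down the slope.
So 75.2 = 51.073 + μ × 49.321, giving μ = (75.2 − 51.073) / 49.321 = 0.4892.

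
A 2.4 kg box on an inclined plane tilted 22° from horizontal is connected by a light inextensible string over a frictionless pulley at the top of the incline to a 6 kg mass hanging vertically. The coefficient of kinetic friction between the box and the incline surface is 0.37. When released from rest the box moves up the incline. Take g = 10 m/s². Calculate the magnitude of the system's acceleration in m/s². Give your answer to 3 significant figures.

For the box on the incline: the weight component along the slope is m₁g sin 22° = 2.4 × 10 × 0.3746 = 8.990 N and the normal force is N = m₁g cos 22° = 22.252 N.
Kinetic friction opposes the box's motion up the incline: f = μN = 0.37 × 22.252 = 8.233 N acting down the slope.
Newton's second law for the box (up-slope positive): T − 8.990 − 8.233 = 2.4 a. For the hanging mass (downward positive): 6 × 10 − T = 6 a.
Adding the two equations eliminates T: 42.777 = 8.4 a, so a = 5.0925 m/s².

5.09 m/s²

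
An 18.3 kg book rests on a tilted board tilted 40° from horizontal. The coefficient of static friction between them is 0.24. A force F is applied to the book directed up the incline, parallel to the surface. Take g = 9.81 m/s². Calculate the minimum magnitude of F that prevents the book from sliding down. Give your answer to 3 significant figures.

The normal force is N = mg cos 40° = 137.523 N. With F at its minimum the book is on the verge of sliding down, so static friction is at its maximum μ_s N = 0.24 × 137.523 = 33.006 N and acts up the slope.
Equilibrium along the incline: F + μ_s N = mg sin 40°, so F = 115.395 − 33.006 = 82.389 N.

82.4 N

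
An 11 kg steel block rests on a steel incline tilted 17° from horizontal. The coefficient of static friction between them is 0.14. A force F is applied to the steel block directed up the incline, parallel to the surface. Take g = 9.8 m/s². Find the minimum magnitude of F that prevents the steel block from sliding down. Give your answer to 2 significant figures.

17 N

The normal force is N = mg cos 17° = 103.090 N. With F at its minimum the steel block is on the verge of sliding down, so static friction is at its maximum μ_s N = 0.14 × 103.090 = 14.433 N and acts up the slope.
Equilibrium along the incline: F + μ_s N = mg sin 17°, so F = 31.518 − 14.433 = 17.085 N.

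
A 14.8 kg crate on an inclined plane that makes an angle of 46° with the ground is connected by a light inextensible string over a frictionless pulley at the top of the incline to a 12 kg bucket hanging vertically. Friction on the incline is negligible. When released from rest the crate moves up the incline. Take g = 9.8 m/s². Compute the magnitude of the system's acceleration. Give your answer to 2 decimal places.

0.50 m/s²

For the crate on the incline: the weight component along the slope is m₁g sin 46° = 14.8 × 9.8 × 0.7193 = 104.327 N and the normal force is N = m₁g cos 46° = 100.753 N.
Newton's second law for the crate (up-slope positive): T − 104.327 = 14.8 a. For the hanging bucket (downward positive): 12 × 9.8 − T = 12 a.
Adding the two equations eliminates T: 13.273 = 26.8 a, so a = 0.4953 m/s².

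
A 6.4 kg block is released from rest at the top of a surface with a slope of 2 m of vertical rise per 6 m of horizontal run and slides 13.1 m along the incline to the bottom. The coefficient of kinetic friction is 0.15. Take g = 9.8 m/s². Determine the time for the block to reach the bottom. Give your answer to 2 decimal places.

3.92 s

The weight component along the incline is mg sin 18.43° = 19.834 N and the normal force is N = mg cos 18.43° = 59.501 N.
Friction up the slope is f = μN = 0.15 × 59.501 = 8.925 N, so the net downslope force is 19.834 − 8.925 = 10.909 N and a = 10.909 / 6.4 = 1.7045 m/s².
Starting from rest, L = ½at², so t = √(2L/a) = √(2 × 13.1 / 1.7045) = 3.9206 s.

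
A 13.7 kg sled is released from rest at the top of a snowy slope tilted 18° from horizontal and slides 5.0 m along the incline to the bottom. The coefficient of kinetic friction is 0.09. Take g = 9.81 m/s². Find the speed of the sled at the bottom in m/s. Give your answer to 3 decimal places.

4.682 m/s

The weight component along the incline is mg sin 18° = 41.531 N and the normal force is N = mg cos 18° = 127.819 N.
Friction up the slope is f = μN = 0.09 × 127.819 = 11.504 N, so the net downslope force is 41.531 − 11.504 = 30.027 N and a = 30.027 / 13.7 = 2.1918 m/s².
Starting from rest over a distance of 5.0 m, v² = 2aL = 2 × 2.1918 × 5.0 = 21.9180, so v = 4.6817 m/s.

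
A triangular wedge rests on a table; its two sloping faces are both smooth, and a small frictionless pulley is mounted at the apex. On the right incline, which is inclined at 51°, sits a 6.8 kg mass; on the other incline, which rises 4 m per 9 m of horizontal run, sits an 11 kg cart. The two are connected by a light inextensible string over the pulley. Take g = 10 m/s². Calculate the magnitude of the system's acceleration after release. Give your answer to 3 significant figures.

0.459 m/s²

Resolve each weight along its own incline: the 6.8 kg mass has component 6.8 × 10 × sin 51° = 52.846 N down its slope, and the 11 kg mass has 11 × 10 × sin 23.96° = 44.675 N down its slope.
The 6.8 kg side's 52.846 N exceeds the other side's 44.675 N, so that mass slides down and the 11 kg mass slides up. Taking that direction as positive, Newton's second law for the whole system gives 52.846 − 44.675 = (6.8 + 11) a, so a = 8.171 / 17.8 = 0.4590 m/s².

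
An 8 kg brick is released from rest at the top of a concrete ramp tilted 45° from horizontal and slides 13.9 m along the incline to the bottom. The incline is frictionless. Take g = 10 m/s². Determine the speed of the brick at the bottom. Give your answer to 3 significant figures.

The weight component along the incline is mg sin 45° = 56.569 N and the normal force is N = mg cos 45° = 56.569 N.
With no friction, a = g sin 45° = 7.0711 m/s².
Starting from rest over a distance of 13.9 m, v² = 2aL = 2 × 7.0711 × 13.9 = 196.5766, so v = 14.0206 m/s.

14.0 m/s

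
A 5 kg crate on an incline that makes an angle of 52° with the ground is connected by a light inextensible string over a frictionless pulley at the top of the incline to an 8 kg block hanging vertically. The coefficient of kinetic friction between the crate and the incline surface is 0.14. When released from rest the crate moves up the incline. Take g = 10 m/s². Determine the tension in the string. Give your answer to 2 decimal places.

For the crate on the incline: the weight component along the slope is m₁g sin 52° = 5 × 10 × 0.7880 = 39.400 N and the normal force is N = m₁g cos 52° = 30.783 N.
Kinetic friction opposes the crate's motion up the incline: f = μN = 0.14 × 30.783 = 4.310 N acting down the slope.
Newton's second law for the crate (up-slope positive): T − 39.400 − 4.310 = 5 a. For the hanging block (downward positive): 8 × 10 − T = 8 a.
Adding the two equations eliminates T: 36.290 = 13 a, so a = 2.7915 m/s².
Then from the hanging block's equation, T = 8 × (10 − 2.7915) = 57.668 N.

57.67 N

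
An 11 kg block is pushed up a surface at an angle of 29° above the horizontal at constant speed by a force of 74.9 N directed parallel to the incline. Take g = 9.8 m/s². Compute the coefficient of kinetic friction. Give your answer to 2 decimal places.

0.24

At constant speed ΣF = 0 along the incline. The applied 74.9 N acts up the slope; the weight component mg sin 29° = 52.262 N and kinetic friction μN both act down the slope.
So 74.9 = 52.262 + μ × 94.284, giving μ = (74.9 − 52.262) / 94.284 = 0.2401.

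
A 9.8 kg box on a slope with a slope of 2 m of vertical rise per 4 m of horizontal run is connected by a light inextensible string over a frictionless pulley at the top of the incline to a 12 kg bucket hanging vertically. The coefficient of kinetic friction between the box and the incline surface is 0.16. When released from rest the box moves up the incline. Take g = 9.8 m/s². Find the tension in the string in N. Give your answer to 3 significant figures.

84.1 N

For the box on the incline: the weight component along the slope is m₁g sin 26.57° = 9.8 × 9.8 × 0.4472 = 42.949 N and the normal force is N = m₁g cos 26.57° = 85.901 N.
Kinetic friction opposes the box's motion up the incline: f = μN = 0.16 × 85.901 = 13.744 N acting down the slope.
Newton's second law for the box (up-slope positive): T − 42.949 − 13.744 = 9.8 a. For the hanging bucket (downward positive): 12 × 9.8 − T = 12 a.
Adding the two equations eliminates T: 60.907 = 21.8 a, so a = 2.7939 m/s².
Then from the hanging bucket's equation, T = 12 × (9.8 − 2.7939) = 84.073 N.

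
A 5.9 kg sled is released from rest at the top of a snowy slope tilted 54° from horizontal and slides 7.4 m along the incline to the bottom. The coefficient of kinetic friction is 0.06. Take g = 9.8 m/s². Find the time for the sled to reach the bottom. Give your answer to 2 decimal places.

The weight component along the incline is mg sin 54° = 46.777 N and the normal force is N = mg cos 54° = 33.986 N.
Friction up the slope is f = μN = 0.06 × 33.986 = 2.039 N, so the net downslope force is 46.777 − 2.039 = 44.738 N and a = 44.738 / 5.9 = 7.5827 m/s².
Starting from rest, L = ½at², so t = √(2L/a) = √(2 × 7.4 / 7.5827) = 1.3971 s.

1.40 s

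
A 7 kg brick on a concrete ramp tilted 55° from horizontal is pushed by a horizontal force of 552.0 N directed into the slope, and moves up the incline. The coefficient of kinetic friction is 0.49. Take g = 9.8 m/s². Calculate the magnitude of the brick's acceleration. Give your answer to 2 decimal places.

2.80 m/s²

The horizontal push has components F cos 55° = 552.0 × 0.5736 = 316.627 N up the incline and F sin 55° = 552.0 × 0.8192 = 452.198 N pressing into the surface.
The normal force is therefore N = mg cos 55° + F sin 55° = 39.349 + 452.198 = 491.547 N, and kinetic friction down the slope is μN = 0.49 × 491.547 = 240.858 N.
Along the incline: F cos 55° − mg sin 55° − μN = ma, so 316.627 − 56.197 − 240.858 = 7 a, giving a = 2.7960 m/s².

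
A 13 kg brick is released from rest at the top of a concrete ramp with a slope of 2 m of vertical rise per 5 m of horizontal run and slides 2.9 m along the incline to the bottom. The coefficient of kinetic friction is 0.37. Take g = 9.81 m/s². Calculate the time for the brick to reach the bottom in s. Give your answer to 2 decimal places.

4.61 s

The weight component along the incline is mg sin 21.80° = 47.363 N and the normal force is N = mg cos 21.80° = 118.409 N.
Friction up the slope is f = μN = 0.37 × 118.409 = 43.811 N, so the net downslope force is 47.363 − 43.811 = 3.552 N and a = 3.552 / 13 = 0.2732 m/s².
Starting from rest, L = ½at², so t = √(2L/a) = √(2 × 2.9 / 0.2732) = 4.6076 s.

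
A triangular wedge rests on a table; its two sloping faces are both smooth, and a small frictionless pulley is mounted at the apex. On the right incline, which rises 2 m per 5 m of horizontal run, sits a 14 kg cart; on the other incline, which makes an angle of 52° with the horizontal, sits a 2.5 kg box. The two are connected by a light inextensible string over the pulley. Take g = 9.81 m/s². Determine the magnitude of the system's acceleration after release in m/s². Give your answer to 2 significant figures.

1.9 m/s²

Resolve each weight along its own incline: the 14 kg mass has component 14 × 9.81 × sin 21.80° = 51.007 N down its slope, and the 2.5 kg mass has 2.5 × 9.81 × sin 52° = 19.326 N down its slope.
The 14 kg side's 51.007 N exceeds the other side's 19.326 N, so that mass slides down and the 2.5 kg mass slides up. Taking that direction as positive, Newton's second law for the whole system gives 51.007 − 19.326 = (14 + 2.5) a, so a = 31.681 / 16.5 = 1.9201 m/s².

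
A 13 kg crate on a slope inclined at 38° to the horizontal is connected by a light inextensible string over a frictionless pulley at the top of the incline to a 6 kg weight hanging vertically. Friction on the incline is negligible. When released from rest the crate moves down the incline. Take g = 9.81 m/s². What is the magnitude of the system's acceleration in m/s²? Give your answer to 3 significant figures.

1.03 m/s²

For the crate on the incline: the weight component along the slope is m₁g sin 38° = 13 × 9.81 × 0.6157 = 78.520 N and the normal force is N = m₁g cos 38° = 100.495 N.
Newton's second law for the crate (down-slope positive): 78.520 − T = 13 a. For the hanging weight (upward positive): T − 6 × 9.81 = 6 a.
Adding the two equations eliminates T: 19.660 = 19 a, so a = 1.0347 m/s².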